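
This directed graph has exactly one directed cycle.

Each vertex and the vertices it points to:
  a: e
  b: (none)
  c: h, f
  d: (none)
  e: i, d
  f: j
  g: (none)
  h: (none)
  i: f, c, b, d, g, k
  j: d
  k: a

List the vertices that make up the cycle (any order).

a, e, i, k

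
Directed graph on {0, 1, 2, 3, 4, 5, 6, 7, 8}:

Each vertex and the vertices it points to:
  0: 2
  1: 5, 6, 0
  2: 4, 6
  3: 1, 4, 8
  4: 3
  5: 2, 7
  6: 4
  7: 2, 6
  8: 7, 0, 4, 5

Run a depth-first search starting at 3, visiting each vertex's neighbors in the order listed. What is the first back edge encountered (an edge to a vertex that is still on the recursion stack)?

4→3

DFS from 3 (visiting each vertex's neighbors in the order listed); mark gray on enter, black on exit:
3 gray
  1 gray
    5 gray
      2 gray
        4 gray
          4→3: 3 is gray → back edge
First back edge: 4 → 3.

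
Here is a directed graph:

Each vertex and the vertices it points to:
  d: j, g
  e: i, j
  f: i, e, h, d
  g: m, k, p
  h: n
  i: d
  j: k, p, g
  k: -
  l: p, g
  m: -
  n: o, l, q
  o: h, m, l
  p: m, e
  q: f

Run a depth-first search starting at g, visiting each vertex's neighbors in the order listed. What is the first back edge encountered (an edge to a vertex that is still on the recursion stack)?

j→p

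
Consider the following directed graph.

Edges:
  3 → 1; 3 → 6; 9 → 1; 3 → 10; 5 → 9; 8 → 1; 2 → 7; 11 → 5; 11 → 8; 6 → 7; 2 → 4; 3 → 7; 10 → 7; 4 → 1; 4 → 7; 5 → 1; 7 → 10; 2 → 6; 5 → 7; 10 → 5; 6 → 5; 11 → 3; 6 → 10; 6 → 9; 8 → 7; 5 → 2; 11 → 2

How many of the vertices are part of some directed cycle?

6

A vertex is on a directed cycle iff it belongs to a strongly connected component of size ≥ 2 (or has a self-loop).
The vertices on cycles are {2, 4, 5, 6, 7, 10} — 6 in total.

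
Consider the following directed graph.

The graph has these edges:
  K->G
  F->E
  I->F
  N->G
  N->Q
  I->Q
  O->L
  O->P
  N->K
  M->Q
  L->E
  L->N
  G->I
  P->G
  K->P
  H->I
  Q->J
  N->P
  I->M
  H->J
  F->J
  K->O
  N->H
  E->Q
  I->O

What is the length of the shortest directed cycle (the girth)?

For each vertex v, BFS finds the shortest path from v back to v.
The shortest such closed walk is I → O → P → G → I, length 4.

4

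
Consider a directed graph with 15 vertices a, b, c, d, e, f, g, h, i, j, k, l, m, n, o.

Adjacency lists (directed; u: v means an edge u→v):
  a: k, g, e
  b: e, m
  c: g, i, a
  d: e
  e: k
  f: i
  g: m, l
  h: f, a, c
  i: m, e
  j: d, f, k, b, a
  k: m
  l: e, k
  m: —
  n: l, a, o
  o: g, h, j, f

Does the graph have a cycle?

No

DFS with white/gray/black marking, starting from b:
b gray
  e gray
    k gray
      m gray
      m black
    k black
  e black
  b→m: m black — skip
b black
a gray
  a→k: k black — skip
  g gray
    g→m: m black — skip
    l gray
      l→e: e black — skip
      l→k: k black — skip
    l black
  g black
  a→e: e black — skip
a black
c gray
  c→g: g black — skip
  i gray
    i→m: m black — skip
    i→e: e black — skip
  i black
  c→a: a black — skip
c black
d gray
  d→e: e black — skip
d black
f gray
  f→i: i black — skip
f black
h gray
  h→f: f black — skip
  h→a: a black — skip
  h→c: c black — skip
h black
j gray
  j→d: d black — skip
  j→f: f black — skip
  j→k: k black — skip
  j→b: b black — skip
  j→a: a black — skip
j black
n gray
  n→l: l black — skip
  n→a: a black — skip
  o gray
    o→g: g black — skip
    o→h: h black — skip
    o→j: j black — skip
    o→f: f black — skip
  o black
n black
Every edge goes to a white or black vertex — no back edge, so the graph is acyclic.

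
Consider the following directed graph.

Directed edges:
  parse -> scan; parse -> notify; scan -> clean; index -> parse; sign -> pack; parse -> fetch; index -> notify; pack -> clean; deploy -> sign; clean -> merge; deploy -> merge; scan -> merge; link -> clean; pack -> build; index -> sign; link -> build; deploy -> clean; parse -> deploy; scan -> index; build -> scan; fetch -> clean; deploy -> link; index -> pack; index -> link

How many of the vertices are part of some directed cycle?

8

A vertex is on a directed cycle iff it belongs to a strongly connected component of size ≥ 2 (or has a self-loop).
The vertices on cycles are {link, pack, scan, sign, build, index, parse, deploy} — 8 in total.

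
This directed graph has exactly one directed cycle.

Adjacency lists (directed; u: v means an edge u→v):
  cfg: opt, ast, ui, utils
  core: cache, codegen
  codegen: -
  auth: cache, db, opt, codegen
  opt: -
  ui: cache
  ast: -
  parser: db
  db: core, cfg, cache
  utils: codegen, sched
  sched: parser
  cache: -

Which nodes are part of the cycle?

DFS with gray/black marking from db:
db gray
  core gray
    cache gray
    cache black
    codegen gray
    codegen black
  core black
  cfg gray
    opt gray
    opt black
    ast gray
    ast black
    ui gray
      ui→cache: cache black — skip
    ui black
    utils gray
      utils→codegen: codegen black — skip
      sched gray
        parser gray
          parser→db: db is gray → back edge
Back edge closes the cycle db → cfg → utils → sched → parser → db; its vertices are {db, cfg, sched, utils, parser}.

db, cfg, sched, utils, parser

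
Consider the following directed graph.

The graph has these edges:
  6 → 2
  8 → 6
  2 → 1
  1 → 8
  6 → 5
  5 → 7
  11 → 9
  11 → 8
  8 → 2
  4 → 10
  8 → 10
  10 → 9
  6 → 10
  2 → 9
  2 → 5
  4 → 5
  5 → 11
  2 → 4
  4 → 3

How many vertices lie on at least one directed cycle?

A vertex is on a directed cycle iff it belongs to a strongly connected component of size ≥ 2 (or has a self-loop).
The vertices on cycles are {1, 2, 4, 5, 6, 8, 11} — 7 in total.

7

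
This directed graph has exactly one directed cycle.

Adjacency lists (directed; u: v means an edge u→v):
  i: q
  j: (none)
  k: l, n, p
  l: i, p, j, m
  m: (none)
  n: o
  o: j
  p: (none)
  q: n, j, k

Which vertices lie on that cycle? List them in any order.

i, k, l, q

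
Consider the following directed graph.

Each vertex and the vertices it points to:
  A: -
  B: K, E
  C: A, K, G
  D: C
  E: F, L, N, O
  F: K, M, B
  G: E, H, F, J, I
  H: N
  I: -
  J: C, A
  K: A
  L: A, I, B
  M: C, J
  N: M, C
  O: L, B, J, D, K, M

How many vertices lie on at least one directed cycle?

12

A vertex is on a directed cycle iff it belongs to a strongly connected component of size ≥ 2 (or has a self-loop).
The vertices on cycles are {B, C, D, E, F, G, H, J, L, M, N, O} — 12 in total.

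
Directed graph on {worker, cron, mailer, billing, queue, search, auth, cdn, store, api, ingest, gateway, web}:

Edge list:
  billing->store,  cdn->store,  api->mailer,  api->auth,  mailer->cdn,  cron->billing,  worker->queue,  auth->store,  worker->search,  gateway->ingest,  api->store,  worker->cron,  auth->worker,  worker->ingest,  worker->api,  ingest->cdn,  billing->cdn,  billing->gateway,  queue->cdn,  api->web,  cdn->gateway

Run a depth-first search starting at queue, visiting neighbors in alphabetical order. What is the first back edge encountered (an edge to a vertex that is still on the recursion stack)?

DFS from queue (visiting neighbors in alphabetical order); mark gray on enter, black on exit:
queue gray
  cdn gray
    gateway gray
      ingest gray
        ingest→cdn: cdn is gray → back edge
First back edge: ingest → cdn.

ingest→cdn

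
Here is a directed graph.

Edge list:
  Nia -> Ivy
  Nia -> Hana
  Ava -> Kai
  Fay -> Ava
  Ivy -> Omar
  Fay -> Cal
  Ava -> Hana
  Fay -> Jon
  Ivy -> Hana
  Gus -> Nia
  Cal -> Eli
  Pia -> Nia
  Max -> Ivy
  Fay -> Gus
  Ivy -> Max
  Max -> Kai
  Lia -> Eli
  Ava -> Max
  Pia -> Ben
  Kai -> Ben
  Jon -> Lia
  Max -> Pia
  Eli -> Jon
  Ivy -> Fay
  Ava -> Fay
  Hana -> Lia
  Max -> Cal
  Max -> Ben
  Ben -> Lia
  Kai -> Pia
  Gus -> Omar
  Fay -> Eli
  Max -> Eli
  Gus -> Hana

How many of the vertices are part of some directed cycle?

11

A vertex is on a directed cycle iff it belongs to a strongly connected component of size ≥ 2 (or has a self-loop).
The vertices on cycles are {Ava, Eli, Fay, Gus, Ivy, Jon, Kai, Lia, Max, Nia, Pia} — 11 in total.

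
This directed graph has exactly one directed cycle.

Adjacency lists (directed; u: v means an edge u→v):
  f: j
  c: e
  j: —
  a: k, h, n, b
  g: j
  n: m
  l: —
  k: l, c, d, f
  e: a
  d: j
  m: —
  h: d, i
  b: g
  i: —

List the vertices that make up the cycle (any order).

a, c, e, k

DFS with gray/black marking from a:
a gray
  k gray
    l gray
    l black
    c gray
      e gray
        e→a: a is gray → back edge
Back edge closes the cycle a → k → c → e → a; its vertices are {a, c, e, k}.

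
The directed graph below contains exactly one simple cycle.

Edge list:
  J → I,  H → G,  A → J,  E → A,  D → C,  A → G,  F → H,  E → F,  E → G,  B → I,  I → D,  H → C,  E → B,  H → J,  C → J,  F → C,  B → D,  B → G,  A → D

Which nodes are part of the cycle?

C, D, I, J

DFS with gray/black marking from I:
I gray
  D gray
    C gray
      J gray
        J→I: I is gray → back edge
Back edge closes the cycle I → D → C → J → I; its vertices are {C, D, I, J}.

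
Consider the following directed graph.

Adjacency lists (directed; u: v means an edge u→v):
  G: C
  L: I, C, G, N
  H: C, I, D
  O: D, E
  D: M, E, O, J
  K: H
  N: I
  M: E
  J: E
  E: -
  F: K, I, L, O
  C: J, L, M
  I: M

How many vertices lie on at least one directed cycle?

5

A vertex is on a directed cycle iff it belongs to a strongly connected component of size ≥ 2 (or has a self-loop).
The vertices on cycles are {C, D, G, L, O} — 5 in total.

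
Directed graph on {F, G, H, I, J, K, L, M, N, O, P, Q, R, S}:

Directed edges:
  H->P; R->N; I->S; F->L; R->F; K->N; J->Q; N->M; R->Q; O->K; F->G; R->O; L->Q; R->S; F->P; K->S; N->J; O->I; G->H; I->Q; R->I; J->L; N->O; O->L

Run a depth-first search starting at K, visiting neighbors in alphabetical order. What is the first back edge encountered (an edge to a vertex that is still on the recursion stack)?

O->K

DFS from K (visiting neighbors in alphabetical order); mark gray on enter, black on exit:
K gray
  N gray
    J gray
      L gray
        Q gray
        Q black
      L black
      J→Q: Q black — skip
    J black
    M gray
    M black
    O gray
      I gray
        I→Q: Q black — skip
        S gray
        S black
      I black
      O→K: K is gray → back edge
First back edge: O → K.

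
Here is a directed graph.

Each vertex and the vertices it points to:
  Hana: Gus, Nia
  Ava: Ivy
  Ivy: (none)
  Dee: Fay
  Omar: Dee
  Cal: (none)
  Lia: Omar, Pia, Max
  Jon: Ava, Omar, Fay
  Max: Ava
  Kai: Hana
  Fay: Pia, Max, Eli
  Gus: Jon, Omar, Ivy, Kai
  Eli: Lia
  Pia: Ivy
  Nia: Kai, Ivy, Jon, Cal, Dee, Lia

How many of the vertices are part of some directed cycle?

9

A vertex is on a directed cycle iff it belongs to a strongly connected component of size ≥ 2 (or has a self-loop).
The vertices on cycles are {Dee, Eli, Fay, Gus, Kai, Lia, Nia, Hana, Omar} — 9 in total.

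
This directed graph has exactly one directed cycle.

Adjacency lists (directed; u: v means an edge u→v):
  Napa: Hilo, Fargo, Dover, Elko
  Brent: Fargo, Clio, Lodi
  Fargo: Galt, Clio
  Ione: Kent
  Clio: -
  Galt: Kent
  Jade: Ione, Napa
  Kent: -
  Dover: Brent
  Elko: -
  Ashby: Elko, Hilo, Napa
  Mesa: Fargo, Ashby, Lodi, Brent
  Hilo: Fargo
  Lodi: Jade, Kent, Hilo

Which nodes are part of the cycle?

Jade, Lodi, Napa, Brent, Dover

DFS with gray/black marking from Lodi:
Lodi gray
  Jade gray
    Ione gray
      Kent gray
      Kent black
    Ione black
    Napa gray
      Hilo gray
        Fargo gray
          Galt gray
            Galt→Kent: Kent black — skip
          Galt black
          Clio gray
          Clio black
        Fargo black
      Hilo black
      Napa→Fargo: Fargo black — skip
      Dover gray
        Brent gray
          Brent→Fargo: Fargo black — skip
          Brent→Clio: Clio black — skip
          Brent→Lodi: Lodi is gray → back edge
Back edge closes the cycle Lodi → Jade → Napa → Dover → Brent → Lodi; its vertices are {Jade, Lodi, Napa, Brent, Dover}.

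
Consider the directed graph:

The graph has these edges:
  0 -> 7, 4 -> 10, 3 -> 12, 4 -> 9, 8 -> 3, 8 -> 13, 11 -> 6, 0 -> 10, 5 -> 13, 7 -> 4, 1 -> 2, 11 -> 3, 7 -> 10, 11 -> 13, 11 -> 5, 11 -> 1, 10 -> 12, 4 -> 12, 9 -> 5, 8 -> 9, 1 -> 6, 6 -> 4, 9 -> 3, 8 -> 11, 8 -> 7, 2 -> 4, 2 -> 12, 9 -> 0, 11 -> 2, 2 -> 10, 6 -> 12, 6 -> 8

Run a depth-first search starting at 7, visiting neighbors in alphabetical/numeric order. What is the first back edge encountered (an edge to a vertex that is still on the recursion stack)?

DFS from 7 (visiting neighbors in alphabetical/numeric order); mark gray on enter, black on exit:
7 gray
  4 gray
    9 gray
      0 gray
        0→7: 7 is gray → back edge
First back edge: 0 → 7.

0->7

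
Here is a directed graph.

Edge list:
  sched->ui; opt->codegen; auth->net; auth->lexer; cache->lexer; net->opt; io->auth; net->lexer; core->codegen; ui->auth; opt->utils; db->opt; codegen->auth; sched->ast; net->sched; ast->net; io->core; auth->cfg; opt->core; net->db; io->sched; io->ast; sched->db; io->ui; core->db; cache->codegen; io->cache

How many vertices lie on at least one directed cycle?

A vertex is on a directed cycle iff it belongs to a strongly connected component of size ≥ 2 (or has a self-loop).
The vertices on cycles are {db, ui, ast, net, opt, auth, core, sched, codegen} — 9 in total.

9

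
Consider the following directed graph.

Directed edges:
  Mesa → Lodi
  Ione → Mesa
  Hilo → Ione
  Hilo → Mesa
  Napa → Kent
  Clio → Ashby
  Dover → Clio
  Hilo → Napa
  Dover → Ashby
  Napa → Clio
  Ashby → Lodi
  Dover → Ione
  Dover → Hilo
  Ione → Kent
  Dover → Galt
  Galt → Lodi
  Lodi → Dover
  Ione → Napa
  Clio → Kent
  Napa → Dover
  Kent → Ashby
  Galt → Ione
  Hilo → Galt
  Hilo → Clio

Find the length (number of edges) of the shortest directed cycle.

3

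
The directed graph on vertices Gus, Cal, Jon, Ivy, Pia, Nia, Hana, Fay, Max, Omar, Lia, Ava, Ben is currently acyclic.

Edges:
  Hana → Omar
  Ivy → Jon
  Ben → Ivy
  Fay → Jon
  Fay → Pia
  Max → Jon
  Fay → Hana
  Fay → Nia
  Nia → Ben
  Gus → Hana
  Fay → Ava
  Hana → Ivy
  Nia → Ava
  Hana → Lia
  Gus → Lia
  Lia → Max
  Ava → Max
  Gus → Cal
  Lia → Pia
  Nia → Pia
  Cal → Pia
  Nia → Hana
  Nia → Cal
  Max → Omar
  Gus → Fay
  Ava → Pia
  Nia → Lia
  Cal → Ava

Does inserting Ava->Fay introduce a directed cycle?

Adding Ava→Fay creates a cycle iff Fay can already reach Ava.
Path from Fay: Fay → Ava.
So Fay → … → Ava → Fay is a cycle.

Yes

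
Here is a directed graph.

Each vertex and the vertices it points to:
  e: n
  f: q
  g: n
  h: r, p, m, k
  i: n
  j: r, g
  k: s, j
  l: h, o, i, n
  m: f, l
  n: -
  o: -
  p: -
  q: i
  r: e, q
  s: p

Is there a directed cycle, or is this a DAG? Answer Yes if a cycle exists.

Yes

DFS with white/gray/black marking, starting from r:
r gray
  e gray
    n gray
    n black
  e black
  q gray
    i gray
      i→n: n black — skip
    i black
  q black
r black
f gray
  f→q: q black — skip
f black
g gray
  g→n: n black — skip
g black
h gray
  h→r: r black — skip
  p gray
  p black
  m gray
    m→f: f black — skip
    l gray
      l→h: h is gray → back edge
Back edge found, so a cycle exists: h → m → l → h.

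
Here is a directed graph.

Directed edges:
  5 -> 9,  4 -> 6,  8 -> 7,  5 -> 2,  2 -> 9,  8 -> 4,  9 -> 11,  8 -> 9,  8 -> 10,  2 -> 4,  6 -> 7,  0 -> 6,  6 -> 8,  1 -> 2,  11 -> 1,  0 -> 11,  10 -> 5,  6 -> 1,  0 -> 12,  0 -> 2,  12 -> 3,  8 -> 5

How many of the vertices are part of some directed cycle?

9

A vertex is on a directed cycle iff it belongs to a strongly connected component of size ≥ 2 (or has a self-loop).
The vertices on cycles are {1, 2, 4, 5, 6, 8, 9, 10, 11} — 9 in total.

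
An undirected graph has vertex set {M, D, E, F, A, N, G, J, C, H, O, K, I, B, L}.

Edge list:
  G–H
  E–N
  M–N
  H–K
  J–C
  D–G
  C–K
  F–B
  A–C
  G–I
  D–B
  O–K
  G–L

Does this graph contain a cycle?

No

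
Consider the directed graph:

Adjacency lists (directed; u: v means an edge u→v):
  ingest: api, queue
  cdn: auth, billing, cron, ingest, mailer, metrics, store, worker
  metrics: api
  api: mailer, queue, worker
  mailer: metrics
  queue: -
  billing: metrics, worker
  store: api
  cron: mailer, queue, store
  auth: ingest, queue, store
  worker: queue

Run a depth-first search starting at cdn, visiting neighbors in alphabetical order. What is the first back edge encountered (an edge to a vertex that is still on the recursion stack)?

metrics→api

DFS from cdn (visiting neighbors in alphabetical order); mark gray on enter, black on exit:
cdn gray
  auth gray
    ingest gray
      api gray
        mailer gray
          metrics gray
            metrics→api: api is gray → back edge
First back edge: metrics → api.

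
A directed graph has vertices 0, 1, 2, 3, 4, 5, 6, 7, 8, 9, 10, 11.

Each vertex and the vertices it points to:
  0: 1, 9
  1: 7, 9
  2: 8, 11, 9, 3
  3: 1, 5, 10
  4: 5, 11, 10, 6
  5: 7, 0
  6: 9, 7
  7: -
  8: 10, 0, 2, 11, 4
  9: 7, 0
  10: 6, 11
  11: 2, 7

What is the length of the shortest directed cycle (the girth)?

2

For each vertex v, BFS finds the shortest path from v back to v.
The shortest such closed walk is 2 → 8 → 2, length 2.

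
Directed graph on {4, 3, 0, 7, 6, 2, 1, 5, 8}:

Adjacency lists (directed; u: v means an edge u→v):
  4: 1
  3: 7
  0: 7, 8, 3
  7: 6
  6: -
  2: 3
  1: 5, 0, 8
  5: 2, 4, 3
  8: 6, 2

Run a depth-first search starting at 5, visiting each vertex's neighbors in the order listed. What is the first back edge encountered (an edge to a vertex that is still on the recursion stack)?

DFS from 5 (visiting each vertex's neighbors in the order listed); mark gray on enter, black on exit:
5 gray
  2 gray
    3 gray
      7 gray
        6 gray
        6 black
      7 black
    3 black
  2 black
  4 gray
    1 gray
      1→5: 5 is gray → back edge
First back edge: 1 → 5.

1→5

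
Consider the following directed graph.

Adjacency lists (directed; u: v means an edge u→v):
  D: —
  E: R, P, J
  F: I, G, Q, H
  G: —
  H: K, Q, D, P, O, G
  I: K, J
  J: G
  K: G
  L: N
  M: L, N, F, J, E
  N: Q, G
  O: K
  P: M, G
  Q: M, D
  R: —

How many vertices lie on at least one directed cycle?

A vertex is on a directed cycle iff it belongs to a strongly connected component of size ≥ 2 (or has a self-loop).
The vertices on cycles are {E, F, H, L, M, N, P, Q} — 8 in total.

8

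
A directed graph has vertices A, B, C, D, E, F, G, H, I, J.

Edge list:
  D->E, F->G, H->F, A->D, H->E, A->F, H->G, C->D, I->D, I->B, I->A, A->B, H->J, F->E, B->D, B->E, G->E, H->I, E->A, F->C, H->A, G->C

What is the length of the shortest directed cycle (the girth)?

3

For each vertex v, BFS finds the shortest path from v back to v.
The shortest such closed walk is E → A → F → E, length 3.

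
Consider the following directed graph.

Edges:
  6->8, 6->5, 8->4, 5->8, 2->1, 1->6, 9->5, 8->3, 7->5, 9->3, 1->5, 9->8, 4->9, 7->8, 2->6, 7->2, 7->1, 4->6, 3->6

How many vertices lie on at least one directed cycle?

A vertex is on a directed cycle iff it belongs to a strongly connected component of size ≥ 2 (or has a self-loop).
The vertices on cycles are {3, 4, 5, 6, 8, 9} — 6 in total.

6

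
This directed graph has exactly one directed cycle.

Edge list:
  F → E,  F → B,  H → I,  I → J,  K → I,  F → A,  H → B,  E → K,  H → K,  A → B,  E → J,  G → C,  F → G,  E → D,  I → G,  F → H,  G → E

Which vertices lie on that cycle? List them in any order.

E, G, I, K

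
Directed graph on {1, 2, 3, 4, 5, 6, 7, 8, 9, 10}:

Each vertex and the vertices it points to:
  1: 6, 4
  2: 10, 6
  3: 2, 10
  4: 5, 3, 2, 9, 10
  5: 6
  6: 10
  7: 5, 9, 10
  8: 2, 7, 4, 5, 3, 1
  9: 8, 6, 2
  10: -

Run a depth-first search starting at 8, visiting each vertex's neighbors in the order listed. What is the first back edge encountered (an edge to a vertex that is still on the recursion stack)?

DFS from 8 (visiting each vertex's neighbors in the order listed); mark gray on enter, black on exit:
8 gray
  2 gray
    10 gray
    10 black
    6 gray
      6→10: 10 black — skip
    6 black
  2 black
  7 gray
    5 gray
      5→6: 6 black — skip
    5 black
    9 gray
      9→8: 8 is gray → back edge
First back edge: 9 → 8.

9→8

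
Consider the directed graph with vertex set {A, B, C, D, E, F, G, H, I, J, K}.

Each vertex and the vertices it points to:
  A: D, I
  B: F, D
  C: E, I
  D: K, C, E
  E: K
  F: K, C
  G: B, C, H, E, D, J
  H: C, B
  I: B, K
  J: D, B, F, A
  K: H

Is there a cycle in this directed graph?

DFS with white/gray/black marking, starting from F:
F gray
  K gray
    H gray
      C gray
        E gray
          E→K: K is gray → back edge
Back edge found, so a cycle exists: K → H → C → E → K.

Yes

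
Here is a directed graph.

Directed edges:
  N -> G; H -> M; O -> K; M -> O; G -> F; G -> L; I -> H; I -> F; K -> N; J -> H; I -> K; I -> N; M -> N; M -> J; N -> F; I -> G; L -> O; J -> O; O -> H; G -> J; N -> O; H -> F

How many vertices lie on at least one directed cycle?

A vertex is on a directed cycle iff it belongs to a strongly connected component of size ≥ 2 (or has a self-loop).
The vertices on cycles are {G, H, J, K, L, M, N, O} — 8 in total.

8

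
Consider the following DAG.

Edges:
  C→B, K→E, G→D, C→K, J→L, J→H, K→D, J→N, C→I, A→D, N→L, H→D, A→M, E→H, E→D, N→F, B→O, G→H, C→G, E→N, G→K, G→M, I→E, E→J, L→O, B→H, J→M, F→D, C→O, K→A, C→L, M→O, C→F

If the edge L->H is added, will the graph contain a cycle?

No

Adding L→H creates a cycle iff H can already reach L.
Explore from H: no path reaches L. The graph stays acyclic.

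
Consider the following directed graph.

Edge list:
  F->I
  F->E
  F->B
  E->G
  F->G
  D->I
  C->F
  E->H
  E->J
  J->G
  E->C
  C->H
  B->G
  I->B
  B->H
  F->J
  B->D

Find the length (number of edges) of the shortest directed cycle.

3

For each vertex v, BFS finds the shortest path from v back to v.
The shortest such closed walk is F → E → C → F, length 3.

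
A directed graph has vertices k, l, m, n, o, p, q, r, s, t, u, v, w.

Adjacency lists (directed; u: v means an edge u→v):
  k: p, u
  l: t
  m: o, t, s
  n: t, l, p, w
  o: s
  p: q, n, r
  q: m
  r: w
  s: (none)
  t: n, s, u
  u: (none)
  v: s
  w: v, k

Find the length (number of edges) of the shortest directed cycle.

For each vertex v, BFS finds the shortest path from v back to v.
The shortest such closed walk is p → n → p, length 2.

2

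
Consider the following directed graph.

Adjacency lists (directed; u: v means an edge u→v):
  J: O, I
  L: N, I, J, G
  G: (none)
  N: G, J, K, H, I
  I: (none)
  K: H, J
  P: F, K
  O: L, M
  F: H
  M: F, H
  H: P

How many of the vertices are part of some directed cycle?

A vertex is on a directed cycle iff it belongs to a strongly connected component of size ≥ 2 (or has a self-loop).
The vertices on cycles are {F, H, J, K, L, M, N, O, P} — 9 in total.

9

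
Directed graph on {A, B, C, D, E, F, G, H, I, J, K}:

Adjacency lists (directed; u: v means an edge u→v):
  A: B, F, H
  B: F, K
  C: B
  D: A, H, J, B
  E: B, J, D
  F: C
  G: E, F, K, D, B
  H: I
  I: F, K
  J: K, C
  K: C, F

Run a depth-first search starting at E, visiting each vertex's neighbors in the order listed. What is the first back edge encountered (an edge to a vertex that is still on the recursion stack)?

C→B

DFS from E (visiting each vertex's neighbors in the order listed); mark gray on enter, black on exit:
E gray
  B gray
    F gray
      C gray
        C→B: B is gray → back edge
First back edge: C → B.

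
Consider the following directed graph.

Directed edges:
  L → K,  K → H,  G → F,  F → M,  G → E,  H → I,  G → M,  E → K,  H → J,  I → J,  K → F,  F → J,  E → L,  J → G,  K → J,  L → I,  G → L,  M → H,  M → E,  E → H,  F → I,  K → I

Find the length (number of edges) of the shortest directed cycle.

For each vertex v, BFS finds the shortest path from v back to v.
The shortest such closed walk is G → F → J → G, length 3.

3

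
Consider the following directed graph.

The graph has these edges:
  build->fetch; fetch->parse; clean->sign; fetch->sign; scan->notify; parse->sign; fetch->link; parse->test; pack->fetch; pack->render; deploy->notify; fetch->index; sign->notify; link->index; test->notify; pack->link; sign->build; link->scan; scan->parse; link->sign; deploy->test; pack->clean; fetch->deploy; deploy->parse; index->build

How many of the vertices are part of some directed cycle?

A vertex is on a directed cycle iff it belongs to a strongly connected component of size ≥ 2 (or has a self-loop).
The vertices on cycles are {link, scan, sign, build, fetch, index, parse, deploy} — 8 in total.

8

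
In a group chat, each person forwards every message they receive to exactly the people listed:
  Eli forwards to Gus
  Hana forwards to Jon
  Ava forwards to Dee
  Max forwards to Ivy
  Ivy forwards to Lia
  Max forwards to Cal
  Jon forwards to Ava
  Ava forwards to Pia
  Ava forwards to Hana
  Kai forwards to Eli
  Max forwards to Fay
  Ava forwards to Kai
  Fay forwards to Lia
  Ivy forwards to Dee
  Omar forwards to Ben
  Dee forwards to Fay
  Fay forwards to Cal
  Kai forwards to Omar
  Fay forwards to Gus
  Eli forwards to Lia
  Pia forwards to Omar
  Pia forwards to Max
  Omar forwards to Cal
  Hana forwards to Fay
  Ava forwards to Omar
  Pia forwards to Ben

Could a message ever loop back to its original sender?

DFS with white/gray/black marking, starting from Dee:
Dee gray
  Fay gray
    Lia gray
    Lia black
    Gus gray
    Gus black
    Cal gray
    Cal black
  Fay black
Dee black
Max gray
  Ivy gray
    Ivy→Lia: Lia black — skip
    Ivy→Dee: Dee black — skip
  Ivy black
  Max→Cal: Cal black — skip
  Max→Fay: Fay black — skip
Max black
Pia gray
  Omar gray
    Omar→Cal: Cal black — skip
    Ben gray
    Ben black
  Omar black
  Pia→Ben: Ben black — skip
  Pia→Max: Max black — skip
Pia black
Jon gray
  Ava gray
    Kai gray
      Kai→Omar: Omar black — skip
      Eli gray
        Eli→Lia: Lia black — skip
        Eli→Gus: Gus black — skip
      Eli black
    Kai black
    Ava→Pia: Pia black — skip
    Hana gray
      Hana→Jon: Jon is gray → back edge
Back edge found, so a cycle exists: Jon → Ava → Hana → Jon.

Yes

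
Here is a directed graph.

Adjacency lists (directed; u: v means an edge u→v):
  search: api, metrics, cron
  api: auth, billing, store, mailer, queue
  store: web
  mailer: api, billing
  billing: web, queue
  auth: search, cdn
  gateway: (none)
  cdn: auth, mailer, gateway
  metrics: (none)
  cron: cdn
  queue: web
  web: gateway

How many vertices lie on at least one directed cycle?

A vertex is on a directed cycle iff it belongs to a strongly connected component of size ≥ 2 (or has a self-loop).
The vertices on cycles are {api, cdn, auth, cron, mailer, search} — 6 in total.

6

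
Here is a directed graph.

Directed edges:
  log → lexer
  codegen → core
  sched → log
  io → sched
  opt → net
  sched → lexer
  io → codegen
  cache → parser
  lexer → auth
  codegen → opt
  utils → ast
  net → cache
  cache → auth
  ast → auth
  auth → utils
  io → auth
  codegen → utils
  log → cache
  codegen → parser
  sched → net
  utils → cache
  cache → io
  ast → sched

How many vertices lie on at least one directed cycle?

11

A vertex is on a directed cycle iff it belongs to a strongly connected component of size ≥ 2 (or has a self-loop).
The vertices on cycles are {io, ast, log, net, opt, auth, cache, lexer, sched, utils, codegen} — 11 in total.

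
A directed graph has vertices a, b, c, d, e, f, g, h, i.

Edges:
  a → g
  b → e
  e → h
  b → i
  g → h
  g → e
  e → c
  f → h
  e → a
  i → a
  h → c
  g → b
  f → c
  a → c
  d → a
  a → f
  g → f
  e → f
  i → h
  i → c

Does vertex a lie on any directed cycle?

Yes

a is on a cycle iff a can reach itself via ≥1 edge.
a → g → e → a — yes.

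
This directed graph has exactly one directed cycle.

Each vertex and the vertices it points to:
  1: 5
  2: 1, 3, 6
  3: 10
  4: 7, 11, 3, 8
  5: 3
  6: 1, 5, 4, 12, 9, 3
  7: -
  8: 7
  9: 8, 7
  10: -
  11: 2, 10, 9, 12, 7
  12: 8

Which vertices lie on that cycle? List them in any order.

2, 4, 6, 11

DFS with gray/black marking from 2:
2 gray
  1 gray
    5 gray
      3 gray
        10 gray
        10 black
      3 black
    5 black
  1 black
  2→3: 3 black — skip
  6 gray
    6→1: 1 black — skip
    6→5: 5 black — skip
    4 gray
      7 gray
      7 black
      11 gray
        11→2: 2 is gray → back edge
Back edge closes the cycle 2 → 6 → 4 → 11 → 2; its vertices are {2, 4, 6, 11}.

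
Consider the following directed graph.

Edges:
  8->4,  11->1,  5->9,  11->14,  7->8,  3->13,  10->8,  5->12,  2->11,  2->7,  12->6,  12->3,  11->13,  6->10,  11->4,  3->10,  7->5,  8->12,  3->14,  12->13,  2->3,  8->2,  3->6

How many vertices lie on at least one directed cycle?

A vertex is on a directed cycle iff it belongs to a strongly connected component of size ≥ 2 (or has a self-loop).
The vertices on cycles are {2, 3, 5, 6, 7, 8, 10, 12} — 8 in total.

8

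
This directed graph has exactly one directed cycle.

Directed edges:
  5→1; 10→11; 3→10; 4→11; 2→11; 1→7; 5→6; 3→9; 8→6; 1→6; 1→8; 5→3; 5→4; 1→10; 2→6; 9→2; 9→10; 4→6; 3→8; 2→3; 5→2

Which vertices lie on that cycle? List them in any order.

DFS with gray/black marking from 3:
3 gray
  9 gray
    2 gray
      6 gray
      6 black
      2→3: 3 is gray → back edge
Back edge closes the cycle 3 → 9 → 2 → 3; its vertices are {2, 3, 9}.

2, 3, 9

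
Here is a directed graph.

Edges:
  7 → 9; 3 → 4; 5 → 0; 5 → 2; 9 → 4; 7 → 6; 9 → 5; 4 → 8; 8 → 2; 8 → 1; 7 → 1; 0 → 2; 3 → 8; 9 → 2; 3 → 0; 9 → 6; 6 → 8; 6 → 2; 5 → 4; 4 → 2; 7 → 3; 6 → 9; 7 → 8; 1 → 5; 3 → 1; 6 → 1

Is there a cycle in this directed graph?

Yes

DFS with white/gray/black marking, starting from 7:
7 gray
  8 gray
    2 gray
    2 black
    1 gray
      5 gray
        0 gray
          0→2: 2 black — skip
        0 black
        4 gray
          4→2: 2 black — skip
          4→8: 8 is gray → back edge
Back edge found, so a cycle exists: 8 → 1 → 5 → 4 → 8.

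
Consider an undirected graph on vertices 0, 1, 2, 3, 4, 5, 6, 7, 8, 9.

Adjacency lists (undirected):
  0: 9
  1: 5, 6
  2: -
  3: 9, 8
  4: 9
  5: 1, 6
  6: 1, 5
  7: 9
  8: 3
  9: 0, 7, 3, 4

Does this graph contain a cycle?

DFS, tracking each vertex's parent; an edge to a visited non-parent vertex closes a cycle.
Start from 5:
visit 5 (parent –)
  visit 1 (parent 5)
    1–5: parent, skip
    visit 6 (parent 1)
      6–1: parent, skip
      6–5: 5 visited and ≠ parent → cycle
Cycle: 5 – 1 – 6 – 5.

Yes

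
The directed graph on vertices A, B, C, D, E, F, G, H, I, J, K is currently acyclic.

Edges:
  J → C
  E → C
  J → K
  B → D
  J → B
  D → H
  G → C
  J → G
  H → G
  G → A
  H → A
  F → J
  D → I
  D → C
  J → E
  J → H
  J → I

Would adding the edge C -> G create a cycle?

Yes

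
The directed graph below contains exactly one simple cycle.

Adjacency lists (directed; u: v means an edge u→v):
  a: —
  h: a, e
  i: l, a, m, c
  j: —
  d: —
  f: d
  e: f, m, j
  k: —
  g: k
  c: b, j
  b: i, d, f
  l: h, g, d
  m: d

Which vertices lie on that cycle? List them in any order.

b, c, i

DFS with gray/black marking from i:
i gray
  l gray
    h gray
      a gray
      a black
      e gray
        f gray
          d gray
          d black
        f black
        m gray
          m→d: d black — skip
        m black
        j gray
        j black
      e black
    h black
    g gray
      k gray
      k black
    g black
    l→d: d black — skip
  l black
  i→a: a black — skip
  i→m: m black — skip
  c gray
    b gray
      b→i: i is gray → back edge
Back edge closes the cycle i → c → b → i; its vertices are {b, c, i}.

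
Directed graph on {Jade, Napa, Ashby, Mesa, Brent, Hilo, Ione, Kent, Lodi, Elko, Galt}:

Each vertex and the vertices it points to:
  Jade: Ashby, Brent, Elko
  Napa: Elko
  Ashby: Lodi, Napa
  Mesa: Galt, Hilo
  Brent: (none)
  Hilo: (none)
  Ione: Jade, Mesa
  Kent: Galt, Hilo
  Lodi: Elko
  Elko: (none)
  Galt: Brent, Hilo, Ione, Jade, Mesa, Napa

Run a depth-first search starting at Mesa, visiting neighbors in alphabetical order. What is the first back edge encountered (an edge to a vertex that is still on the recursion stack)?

Ione->Mesa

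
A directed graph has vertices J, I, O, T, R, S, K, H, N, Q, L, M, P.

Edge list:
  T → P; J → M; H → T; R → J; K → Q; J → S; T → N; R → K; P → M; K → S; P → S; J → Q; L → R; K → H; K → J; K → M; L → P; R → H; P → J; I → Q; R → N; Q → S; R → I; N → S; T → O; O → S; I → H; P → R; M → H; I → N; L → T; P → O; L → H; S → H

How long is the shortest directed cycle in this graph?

4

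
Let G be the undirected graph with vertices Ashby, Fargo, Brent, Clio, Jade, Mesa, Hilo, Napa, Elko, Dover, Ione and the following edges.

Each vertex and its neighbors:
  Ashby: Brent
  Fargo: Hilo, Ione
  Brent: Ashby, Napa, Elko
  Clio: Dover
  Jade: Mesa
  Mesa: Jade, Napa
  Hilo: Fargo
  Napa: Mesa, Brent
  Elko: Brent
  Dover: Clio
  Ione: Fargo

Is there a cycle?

DFS, tracking each vertex's parent; an edge to a visited non-parent vertex closes a cycle.
Start from Clio:
visit Clio (parent –)
  visit Dover (parent Clio)
    Dover–Clio: parent, skip
visit Ashby (parent –)
  visit Brent (parent Ashby)
    Brent–Ashby: parent, skip
    visit Napa (parent Brent)
      visit Mesa (parent Napa)
        visit Jade (parent Mesa)
          Jade–Mesa: parent, skip
        Mesa–Napa: parent, skip
      Napa–Brent: parent, skip
    visit Elko (parent Brent)
      Elko–Brent: parent, skip
visit Fargo (parent –)
  visit Hilo (parent Fargo)
    Hilo–Fargo: parent, skip
  visit Ione (parent Fargo)
    Ione–Fargo: parent, skip
No non-parent visited neighbor found — the graph is a forest.

No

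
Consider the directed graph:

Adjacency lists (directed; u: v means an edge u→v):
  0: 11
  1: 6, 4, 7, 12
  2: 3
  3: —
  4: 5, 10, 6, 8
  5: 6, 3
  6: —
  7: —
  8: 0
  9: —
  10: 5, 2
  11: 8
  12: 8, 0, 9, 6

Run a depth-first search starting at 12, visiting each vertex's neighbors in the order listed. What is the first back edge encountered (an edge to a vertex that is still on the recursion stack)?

11->8

DFS from 12 (visiting each vertex's neighbors in the order listed); mark gray on enter, black on exit:
12 gray
  8 gray
    0 gray
      11 gray
        11→8: 8 is gray → back edge
First back edge: 11 → 8.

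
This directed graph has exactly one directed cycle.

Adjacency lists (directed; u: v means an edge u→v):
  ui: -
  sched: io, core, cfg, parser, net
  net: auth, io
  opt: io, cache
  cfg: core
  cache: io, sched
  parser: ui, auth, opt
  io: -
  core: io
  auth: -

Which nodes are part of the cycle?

opt, cache, sched, parser

DFS with gray/black marking from sched:
sched gray
  io gray
  io black
  core gray
    core→io: io black — skip
  core black
  cfg gray
    cfg→core: core black — skip
  cfg black
  parser gray
    ui gray
    ui black
    auth gray
    auth black
    opt gray
      opt→io: io black — skip
      cache gray
        cache→io: io black — skip
        cache→sched: sched is gray → back edge
Back edge closes the cycle sched → parser → opt → cache → sched; its vertices are {opt, cache, sched, parser}.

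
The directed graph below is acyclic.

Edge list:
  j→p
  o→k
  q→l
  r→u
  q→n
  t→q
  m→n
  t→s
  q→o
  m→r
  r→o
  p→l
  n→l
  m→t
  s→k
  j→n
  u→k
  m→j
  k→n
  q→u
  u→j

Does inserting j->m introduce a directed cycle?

Yes

Adding j→m creates a cycle iff m can already reach j.
Path from m: m → j.
So m → … → j → m is a cycle.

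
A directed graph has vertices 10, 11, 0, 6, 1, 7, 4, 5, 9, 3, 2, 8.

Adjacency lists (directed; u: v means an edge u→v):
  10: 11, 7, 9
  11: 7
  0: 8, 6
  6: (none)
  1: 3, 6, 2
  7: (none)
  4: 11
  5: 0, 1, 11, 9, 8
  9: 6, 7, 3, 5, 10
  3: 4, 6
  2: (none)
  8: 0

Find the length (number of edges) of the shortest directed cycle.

For each vertex v, BFS finds the shortest path from v back to v.
The shortest such closed walk is 9 → 10 → 9, length 2.

2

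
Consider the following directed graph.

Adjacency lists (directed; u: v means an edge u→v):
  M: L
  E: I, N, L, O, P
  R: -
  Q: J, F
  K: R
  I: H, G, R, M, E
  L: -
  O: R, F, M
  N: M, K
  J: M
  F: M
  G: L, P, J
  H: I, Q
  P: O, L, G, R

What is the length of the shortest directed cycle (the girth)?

2

For each vertex v, BFS finds the shortest path from v back to v.
The shortest such closed walk is I → H → I, length 2.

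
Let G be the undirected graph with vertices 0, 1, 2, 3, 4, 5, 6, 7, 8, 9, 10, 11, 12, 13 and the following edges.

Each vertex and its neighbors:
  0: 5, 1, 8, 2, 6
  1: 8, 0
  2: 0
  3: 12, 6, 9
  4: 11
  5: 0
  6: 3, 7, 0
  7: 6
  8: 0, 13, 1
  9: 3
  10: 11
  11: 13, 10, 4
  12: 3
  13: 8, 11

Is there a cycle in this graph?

Yes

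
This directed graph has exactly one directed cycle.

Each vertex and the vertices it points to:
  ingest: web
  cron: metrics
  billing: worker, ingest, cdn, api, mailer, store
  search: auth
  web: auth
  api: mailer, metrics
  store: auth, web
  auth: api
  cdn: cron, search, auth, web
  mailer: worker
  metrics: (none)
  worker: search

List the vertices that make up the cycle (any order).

api, auth, mailer, search, worker

DFS with gray/black marking from api:
api gray
  mailer gray
    worker gray
      search gray
        auth gray
          auth→api: api is gray → back edge
Back edge closes the cycle api → mailer → worker → search → auth → api; its vertices are {api, auth, mailer, search, worker}.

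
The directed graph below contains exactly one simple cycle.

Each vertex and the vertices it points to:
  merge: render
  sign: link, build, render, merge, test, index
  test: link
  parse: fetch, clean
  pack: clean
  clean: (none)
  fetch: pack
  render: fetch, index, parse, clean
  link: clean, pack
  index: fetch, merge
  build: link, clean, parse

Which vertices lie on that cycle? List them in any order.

index, merge, render

DFS with gray/black marking from merge:
merge gray
  render gray
    fetch gray
      pack gray
        clean gray
        clean black
      pack black
    fetch black
    index gray
      index→fetch: fetch black — skip
      index→merge: merge is gray → back edge
Back edge closes the cycle merge → render → index → merge; its vertices are {index, merge, render}.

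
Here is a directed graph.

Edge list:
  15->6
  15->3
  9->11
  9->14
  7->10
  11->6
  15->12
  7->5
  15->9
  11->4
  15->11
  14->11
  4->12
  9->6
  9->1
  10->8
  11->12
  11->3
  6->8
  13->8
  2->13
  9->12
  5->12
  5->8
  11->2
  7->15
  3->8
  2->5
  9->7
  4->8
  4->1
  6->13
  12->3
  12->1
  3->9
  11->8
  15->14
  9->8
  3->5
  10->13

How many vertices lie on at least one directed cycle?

10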